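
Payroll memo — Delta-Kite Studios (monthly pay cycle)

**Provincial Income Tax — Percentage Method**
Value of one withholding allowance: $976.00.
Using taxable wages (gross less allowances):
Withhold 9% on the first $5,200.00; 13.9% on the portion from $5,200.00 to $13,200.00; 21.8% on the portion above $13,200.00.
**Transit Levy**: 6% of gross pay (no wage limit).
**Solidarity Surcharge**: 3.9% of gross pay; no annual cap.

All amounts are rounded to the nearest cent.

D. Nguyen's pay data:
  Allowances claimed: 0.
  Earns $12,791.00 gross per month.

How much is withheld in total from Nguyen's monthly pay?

$2,789.46

Provincial Income Tax: taxable = $12,791.00
  $468.00 + 13.9% × ($12,791.00 − $5,200.00) = $468.00 + 13.9% × $7,591.00 = $1,523.15
Transit Levy: 6% × $12,791.00 = $767.46
Solidarity Surcharge: 3.9% × $12,791.00 = $498.85
Total: $1,523.15 + $767.46 + $498.85 = $2,789.46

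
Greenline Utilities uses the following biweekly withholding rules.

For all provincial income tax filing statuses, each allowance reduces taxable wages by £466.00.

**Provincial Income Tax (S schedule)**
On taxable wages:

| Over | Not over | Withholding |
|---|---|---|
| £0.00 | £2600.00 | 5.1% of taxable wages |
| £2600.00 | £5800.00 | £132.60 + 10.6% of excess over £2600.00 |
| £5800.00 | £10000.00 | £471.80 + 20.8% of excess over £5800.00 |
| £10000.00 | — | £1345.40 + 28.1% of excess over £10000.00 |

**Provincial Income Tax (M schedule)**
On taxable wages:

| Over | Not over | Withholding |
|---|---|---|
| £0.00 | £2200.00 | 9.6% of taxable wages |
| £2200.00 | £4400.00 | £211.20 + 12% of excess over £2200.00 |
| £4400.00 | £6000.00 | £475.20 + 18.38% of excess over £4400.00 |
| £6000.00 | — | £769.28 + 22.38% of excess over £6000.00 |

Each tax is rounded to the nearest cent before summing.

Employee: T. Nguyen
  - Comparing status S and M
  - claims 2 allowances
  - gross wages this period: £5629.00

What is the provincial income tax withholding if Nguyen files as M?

£529.79

Provincial Income Tax (M): taxable = £5629.00 − 2×£466.00 = £4697.00
  £475.20 + 18.38% × (£4697.00 − £4400.00) = £475.20 + 18.38% × £297.00 = £529.79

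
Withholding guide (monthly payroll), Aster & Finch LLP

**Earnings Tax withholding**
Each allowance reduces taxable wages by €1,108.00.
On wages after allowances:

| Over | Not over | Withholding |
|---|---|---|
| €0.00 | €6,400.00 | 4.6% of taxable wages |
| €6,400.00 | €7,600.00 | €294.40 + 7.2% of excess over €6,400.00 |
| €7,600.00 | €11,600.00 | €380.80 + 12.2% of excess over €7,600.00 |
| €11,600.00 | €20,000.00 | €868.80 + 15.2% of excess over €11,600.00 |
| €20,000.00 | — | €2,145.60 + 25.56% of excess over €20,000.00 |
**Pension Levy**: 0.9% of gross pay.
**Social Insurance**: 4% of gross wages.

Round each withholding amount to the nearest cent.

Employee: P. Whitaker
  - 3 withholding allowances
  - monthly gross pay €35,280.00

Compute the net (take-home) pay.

Earnings Tax: taxable = €35,280.00 − 3×€1,108.00 = €31,956.00
  €2,145.60 + 25.56% × (€31,956.00 − €20,000.00) = €2,145.60 + 25.56% × €11,956.00 = €5,201.55
Pension Levy: 0.9% × €35,280.00 = €317.52
Social Insurance: 4% × €35,280.00 = €1,411.20
Total withheld: €5,201.55 + €317.52 + €1,411.20 = €6,930.27
Net pay: €35,280.00 − €6,930.27 = €28,349.73

€28,349.73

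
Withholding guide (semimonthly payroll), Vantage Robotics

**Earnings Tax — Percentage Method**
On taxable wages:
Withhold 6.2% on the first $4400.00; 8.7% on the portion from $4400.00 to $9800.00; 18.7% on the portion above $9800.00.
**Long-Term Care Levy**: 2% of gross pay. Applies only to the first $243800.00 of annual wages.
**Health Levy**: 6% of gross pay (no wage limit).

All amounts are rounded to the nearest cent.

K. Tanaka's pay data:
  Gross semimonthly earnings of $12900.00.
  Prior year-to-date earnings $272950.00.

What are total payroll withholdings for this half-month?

$2096.30

Earnings Tax: taxable = $12900.00
  $742.60 + 18.7% × ($12900.00 − $9800.00) = $742.60 + 18.7% × $3100.00 = $1322.30
Long-Term Care Levy: YTD $272950.00 ≥ cap $243800.00 → $0.00
Health Levy: 6% × $12900.00 = $774.00
Total: $1322.30 + $0.00 + $774.00 = $2096.30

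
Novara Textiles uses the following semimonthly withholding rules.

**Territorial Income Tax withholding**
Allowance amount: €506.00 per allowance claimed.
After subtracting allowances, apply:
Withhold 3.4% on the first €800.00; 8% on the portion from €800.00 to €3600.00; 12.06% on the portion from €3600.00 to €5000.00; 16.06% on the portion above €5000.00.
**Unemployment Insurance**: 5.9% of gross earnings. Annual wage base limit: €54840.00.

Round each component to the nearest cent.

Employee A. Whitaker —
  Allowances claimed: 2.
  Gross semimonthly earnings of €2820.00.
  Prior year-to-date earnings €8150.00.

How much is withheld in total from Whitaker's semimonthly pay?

€274.22

Territorial Income Tax: taxable = €2820.00 − 2×€506.00 = €1808.00
  €27.20 + 8% × (€1808.00 − €800.00) = €27.20 + 8% × €1008.00 = €107.84
Unemployment Insurance: 5.9% × €2820.00 = €166.38
Total: €107.84 + €166.38 = €274.22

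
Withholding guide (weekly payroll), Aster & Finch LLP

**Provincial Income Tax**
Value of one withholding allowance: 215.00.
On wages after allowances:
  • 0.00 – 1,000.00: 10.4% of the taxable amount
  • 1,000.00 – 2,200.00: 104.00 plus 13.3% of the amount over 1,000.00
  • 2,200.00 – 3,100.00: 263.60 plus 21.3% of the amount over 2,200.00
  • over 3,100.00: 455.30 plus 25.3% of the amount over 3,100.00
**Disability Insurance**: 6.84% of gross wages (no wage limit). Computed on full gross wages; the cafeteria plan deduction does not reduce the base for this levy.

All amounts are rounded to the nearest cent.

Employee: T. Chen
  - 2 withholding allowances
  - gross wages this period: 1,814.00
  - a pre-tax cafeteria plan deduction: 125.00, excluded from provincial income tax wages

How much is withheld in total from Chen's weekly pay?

262.53

Provincial Income Tax: taxable = 1,814.00 − 125.00 − 2×215.00 = 1,259.00
  104.00 + 13.3% × (1,259.00 − 1,000.00) = 104.00 + 13.3% × 259.00 = 138.45
Disability Insurance: 6.84% × 1,814.00 = 124.08
Total: 138.45 + 124.08 = 262.53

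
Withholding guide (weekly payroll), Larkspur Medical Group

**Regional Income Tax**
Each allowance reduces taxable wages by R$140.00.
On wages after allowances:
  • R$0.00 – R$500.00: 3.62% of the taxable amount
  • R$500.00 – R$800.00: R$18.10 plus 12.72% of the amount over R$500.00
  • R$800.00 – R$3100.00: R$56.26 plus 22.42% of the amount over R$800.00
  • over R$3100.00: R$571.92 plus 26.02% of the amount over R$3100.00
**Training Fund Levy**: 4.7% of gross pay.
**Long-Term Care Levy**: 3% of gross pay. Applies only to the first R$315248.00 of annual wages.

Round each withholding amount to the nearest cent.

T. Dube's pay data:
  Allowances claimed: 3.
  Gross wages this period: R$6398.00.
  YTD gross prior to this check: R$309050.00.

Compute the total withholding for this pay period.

Regional Income Tax: taxable = R$6398.00 − 3×R$140.00 = R$5978.00
  R$571.92 + 26.02% × (R$5978.00 − R$3100.00) = R$571.92 + 26.02% × R$2878.00 = R$1320.78
Training Fund Levy: 4.7% × R$6398.00 = R$300.71
Long-Term Care Levy: cap R$315248.00 − YTD R$309050.00 = R$6198.00 subject; 3% × R$6198.00 = R$185.94
Total: R$1320.78 + R$300.71 + R$185.94 = R$1807.43

R$1807.43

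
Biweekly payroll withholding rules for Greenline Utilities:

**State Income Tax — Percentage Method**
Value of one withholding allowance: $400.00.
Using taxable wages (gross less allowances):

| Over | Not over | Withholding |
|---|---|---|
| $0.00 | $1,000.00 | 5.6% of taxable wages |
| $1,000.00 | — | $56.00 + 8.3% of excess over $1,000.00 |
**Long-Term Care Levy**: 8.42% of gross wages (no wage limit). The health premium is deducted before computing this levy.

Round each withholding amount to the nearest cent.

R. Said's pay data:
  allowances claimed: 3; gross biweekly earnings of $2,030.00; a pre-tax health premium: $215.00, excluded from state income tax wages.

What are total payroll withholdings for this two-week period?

State Income Tax: taxable = $2,030.00 − $215.00 − 3×$400.00 = $615.00
  5.6% × $615.00 = $34.44
Long-Term Care Levy: 8.42% × $1,815.00 = $152.82
Total: $34.44 + $152.82 = $187.26

$187.26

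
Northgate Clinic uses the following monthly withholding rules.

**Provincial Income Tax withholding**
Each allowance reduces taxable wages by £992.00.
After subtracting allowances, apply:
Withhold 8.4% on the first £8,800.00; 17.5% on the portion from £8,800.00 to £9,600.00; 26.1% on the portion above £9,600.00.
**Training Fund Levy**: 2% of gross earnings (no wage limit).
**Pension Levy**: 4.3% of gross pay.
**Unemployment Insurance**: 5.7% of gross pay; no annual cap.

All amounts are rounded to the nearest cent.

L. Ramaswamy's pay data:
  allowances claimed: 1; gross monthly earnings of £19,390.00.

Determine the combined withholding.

£5,502.28

Provincial Income Tax: taxable = £19,390.00 − 1×£992.00 = £18,398.00
  £879.20 + 26.1% × (£18,398.00 − £9,600.00) = £879.20 + 26.1% × £8,798.00 = £3,175.48
Training Fund Levy: 2% × £19,390.00 = £387.80
Pension Levy: 4.3% × £19,390.00 = £833.77
Unemployment Insurance: 5.7% × £19,390.00 = £1,105.23
Total: £3,175.48 + £387.80 + £833.77 + £1,105.23 = £5,502.28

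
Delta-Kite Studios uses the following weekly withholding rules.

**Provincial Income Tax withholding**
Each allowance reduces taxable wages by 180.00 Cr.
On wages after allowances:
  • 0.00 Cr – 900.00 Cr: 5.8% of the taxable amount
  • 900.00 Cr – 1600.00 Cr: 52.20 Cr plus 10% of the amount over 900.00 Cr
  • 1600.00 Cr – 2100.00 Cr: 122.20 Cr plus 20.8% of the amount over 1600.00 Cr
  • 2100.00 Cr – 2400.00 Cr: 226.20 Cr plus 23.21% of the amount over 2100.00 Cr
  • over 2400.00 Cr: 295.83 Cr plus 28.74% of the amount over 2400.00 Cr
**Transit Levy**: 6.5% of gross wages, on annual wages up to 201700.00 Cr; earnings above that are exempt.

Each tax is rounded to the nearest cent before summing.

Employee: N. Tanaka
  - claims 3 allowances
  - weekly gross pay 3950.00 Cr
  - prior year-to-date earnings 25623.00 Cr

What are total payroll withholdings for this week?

842.85 Cr

Provincial Income Tax: taxable = 3950.00 Cr − 3×180.00 Cr = 3410.00 Cr
  295.83 Cr + 28.74% × (3410.00 Cr − 2400.00 Cr) = 295.83 Cr + 28.74% × 1010.00 Cr = 586.10 Cr
Transit Levy: 6.5% × 3950.00 Cr = 256.75 Cr
Total: 586.10 Cr + 256.75 Cr = 842.85 Cr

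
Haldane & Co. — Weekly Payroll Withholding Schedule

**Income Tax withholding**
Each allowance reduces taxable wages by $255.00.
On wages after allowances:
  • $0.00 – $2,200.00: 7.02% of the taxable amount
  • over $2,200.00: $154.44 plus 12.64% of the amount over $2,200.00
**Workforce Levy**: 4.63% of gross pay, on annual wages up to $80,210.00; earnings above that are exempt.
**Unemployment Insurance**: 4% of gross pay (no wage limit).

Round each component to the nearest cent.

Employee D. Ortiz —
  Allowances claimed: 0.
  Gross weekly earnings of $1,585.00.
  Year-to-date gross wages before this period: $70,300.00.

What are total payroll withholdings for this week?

Income Tax: taxable = $1,585.00
  7.02% × $1,585.00 = $111.27
Workforce Levy: 4.63% × $1,585.00 = $73.39
Unemployment Insurance: 4% × $1,585.00 = $63.40
Total: $111.27 + $73.39 + $63.40 = $248.06

$248.06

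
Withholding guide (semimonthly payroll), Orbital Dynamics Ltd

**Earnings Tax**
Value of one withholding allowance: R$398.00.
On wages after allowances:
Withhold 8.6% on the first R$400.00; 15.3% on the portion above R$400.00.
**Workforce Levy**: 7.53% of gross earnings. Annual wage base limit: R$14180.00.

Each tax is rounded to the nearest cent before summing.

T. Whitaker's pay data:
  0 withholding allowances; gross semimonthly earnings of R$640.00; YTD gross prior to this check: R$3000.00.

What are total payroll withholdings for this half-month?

R$119.31

Earnings Tax: taxable = R$640.00
  R$34.40 + 15.3% × (R$640.00 − R$400.00) = R$34.40 + 15.3% × R$240.00 = R$71.12
Workforce Levy: 7.53% × R$640.00 = R$48.19
Total: R$71.12 + R$48.19 = R$119.31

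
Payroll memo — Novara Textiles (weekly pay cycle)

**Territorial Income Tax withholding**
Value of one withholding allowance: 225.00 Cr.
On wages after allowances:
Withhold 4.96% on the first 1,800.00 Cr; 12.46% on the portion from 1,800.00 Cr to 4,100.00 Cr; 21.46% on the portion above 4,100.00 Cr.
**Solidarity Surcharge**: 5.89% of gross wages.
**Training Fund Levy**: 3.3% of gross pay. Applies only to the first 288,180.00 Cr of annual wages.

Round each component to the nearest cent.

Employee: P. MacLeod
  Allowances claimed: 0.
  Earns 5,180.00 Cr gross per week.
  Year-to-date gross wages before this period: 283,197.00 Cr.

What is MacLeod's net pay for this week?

4,102.83 Cr

Territorial Income Tax: taxable = 5,180.00 Cr
  375.86 Cr + 21.46% × (5,180.00 Cr − 4,100.00 Cr) = 375.86 Cr + 21.46% × 1,080.00 Cr = 607.63 Cr
Solidarity Surcharge: 5.89% × 5,180.00 Cr = 305.10 Cr
Training Fund Levy: cap 288,180.00 Cr − YTD 283,197.00 Cr = 4,983.00 Cr subject; 3.3% × 4,983.00 Cr = 164.44 Cr
Total withheld: 607.63 Cr + 305.10 Cr + 164.44 Cr = 1,077.17 Cr
Net pay: 5,180.00 Cr − 1,077.17 Cr = 4,102.83 Cr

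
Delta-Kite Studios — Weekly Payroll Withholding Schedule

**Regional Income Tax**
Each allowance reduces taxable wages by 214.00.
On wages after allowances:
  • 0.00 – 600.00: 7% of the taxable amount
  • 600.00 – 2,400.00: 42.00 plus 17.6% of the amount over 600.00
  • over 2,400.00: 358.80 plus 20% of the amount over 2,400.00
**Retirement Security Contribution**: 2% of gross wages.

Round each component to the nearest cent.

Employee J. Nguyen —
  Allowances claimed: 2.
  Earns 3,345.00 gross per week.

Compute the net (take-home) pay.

2,815.90

Regional Income Tax: taxable = 3,345.00 − 2×214.00 = 2,917.00
  358.80 + 20% × (2,917.00 − 2,400.00) = 358.80 + 20% × 517.00 = 462.20
Retirement Security Contribution: 2% × 3,345.00 = 66.90
Total withheld: 462.20 + 66.90 = 529.10
Net pay: 3,345.00 − 529.10 = 2,815.90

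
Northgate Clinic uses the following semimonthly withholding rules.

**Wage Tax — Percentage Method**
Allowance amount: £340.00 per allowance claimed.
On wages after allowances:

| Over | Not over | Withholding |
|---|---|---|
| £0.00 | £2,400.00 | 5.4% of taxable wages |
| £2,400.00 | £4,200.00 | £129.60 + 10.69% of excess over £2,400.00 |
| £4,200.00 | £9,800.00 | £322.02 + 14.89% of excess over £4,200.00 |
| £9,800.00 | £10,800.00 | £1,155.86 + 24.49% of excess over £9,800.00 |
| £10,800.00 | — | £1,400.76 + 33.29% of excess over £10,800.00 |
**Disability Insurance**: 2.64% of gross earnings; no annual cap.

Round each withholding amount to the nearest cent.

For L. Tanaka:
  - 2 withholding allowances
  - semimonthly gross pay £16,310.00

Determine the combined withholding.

£3,439.25

Wage Tax: taxable = £16,310.00 − 2×£340.00 = £15,630.00
  £1,400.76 + 33.29% × (£15,630.00 − £10,800.00) = £1,400.76 + 33.29% × £4,830.00 = £3,008.67
Disability Insurance: 2.64% × £16,310.00 = £430.58
Total: £3,008.67 + £430.58 = £3,439.25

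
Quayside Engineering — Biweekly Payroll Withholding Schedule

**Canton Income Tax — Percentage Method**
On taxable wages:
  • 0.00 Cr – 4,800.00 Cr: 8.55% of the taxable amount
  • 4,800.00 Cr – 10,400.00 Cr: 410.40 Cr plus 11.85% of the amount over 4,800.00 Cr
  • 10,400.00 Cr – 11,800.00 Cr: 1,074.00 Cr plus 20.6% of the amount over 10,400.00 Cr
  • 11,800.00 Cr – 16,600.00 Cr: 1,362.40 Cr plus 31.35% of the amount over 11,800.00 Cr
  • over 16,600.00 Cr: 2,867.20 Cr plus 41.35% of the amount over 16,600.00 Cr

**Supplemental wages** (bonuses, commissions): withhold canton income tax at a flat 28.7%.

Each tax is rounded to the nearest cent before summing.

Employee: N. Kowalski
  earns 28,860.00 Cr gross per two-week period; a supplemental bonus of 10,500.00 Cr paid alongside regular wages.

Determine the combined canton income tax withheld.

10,950.21 Cr

Canton Income Tax: taxable = 28,860.00 Cr
  2,867.20 Cr + 41.35% × (28,860.00 Cr − 16,600.00 Cr) = 2,867.20 Cr + 41.35% × 12,260.00 Cr = 7,936.71 Cr
Supplemental (28.7% flat on bonus): 28.7% × 10,500.00 Cr = 3,013.50 Cr
Total canton income tax: 7,936.71 Cr + 3,013.50 Cr = 10,950.21 Cr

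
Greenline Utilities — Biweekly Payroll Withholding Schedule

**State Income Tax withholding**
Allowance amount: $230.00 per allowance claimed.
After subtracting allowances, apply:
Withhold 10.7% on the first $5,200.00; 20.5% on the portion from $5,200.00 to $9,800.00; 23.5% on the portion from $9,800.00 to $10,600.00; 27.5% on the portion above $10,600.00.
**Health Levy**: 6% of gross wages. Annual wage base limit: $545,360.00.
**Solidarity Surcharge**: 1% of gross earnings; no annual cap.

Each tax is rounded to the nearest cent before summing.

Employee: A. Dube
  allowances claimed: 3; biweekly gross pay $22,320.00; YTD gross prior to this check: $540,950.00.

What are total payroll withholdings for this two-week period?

$5,208.45

State Income Tax: taxable = $22,320.00 − 3×$230.00 = $21,630.00
  $1,687.40 + 27.5% × ($21,630.00 − $10,600.00) = $1,687.40 + 27.5% × $11,030.00 = $4,720.65
Health Levy: cap $545,360.00 − YTD $540,950.00 = $4,410.00 subject; 6% × $4,410.00 = $264.60
Solidarity Surcharge: 1% × $22,320.00 = $223.20
Total: $4,720.65 + $264.60 + $223.20 = $5,208.45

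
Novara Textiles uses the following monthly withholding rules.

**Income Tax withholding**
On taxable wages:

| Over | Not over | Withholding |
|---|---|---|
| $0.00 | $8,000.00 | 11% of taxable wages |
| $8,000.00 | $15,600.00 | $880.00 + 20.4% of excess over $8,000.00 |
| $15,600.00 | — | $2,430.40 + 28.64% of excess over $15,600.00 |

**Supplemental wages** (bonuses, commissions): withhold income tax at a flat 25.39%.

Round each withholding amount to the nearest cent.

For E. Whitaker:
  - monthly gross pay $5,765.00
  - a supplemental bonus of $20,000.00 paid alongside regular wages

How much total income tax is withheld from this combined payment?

Income Tax: taxable = $5,765.00
  11% × $5,765.00 = $634.15
Supplemental (25.39% flat on bonus): 25.39% × $20,000.00 = $5,078.00
Total income tax: $634.15 + $5,078.00 = $5,712.15

$5,712.15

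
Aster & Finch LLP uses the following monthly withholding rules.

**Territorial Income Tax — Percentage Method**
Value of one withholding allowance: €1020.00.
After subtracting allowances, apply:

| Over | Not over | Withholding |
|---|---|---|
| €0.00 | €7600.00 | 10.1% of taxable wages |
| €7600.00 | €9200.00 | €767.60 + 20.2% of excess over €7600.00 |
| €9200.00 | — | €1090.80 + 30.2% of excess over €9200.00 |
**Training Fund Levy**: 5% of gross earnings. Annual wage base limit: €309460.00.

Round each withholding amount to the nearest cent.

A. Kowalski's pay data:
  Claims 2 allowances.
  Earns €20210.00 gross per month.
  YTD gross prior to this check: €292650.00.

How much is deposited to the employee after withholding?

€15569.76

Territorial Income Tax: taxable = €20210.00 − 2×€1020.00 = €18170.00
  €1090.80 + 30.2% × (€18170.00 − €9200.00) = €1090.80 + 30.2% × €8970.00 = €3799.74
Training Fund Levy: cap €309460.00 − YTD €292650.00 = €16810.00 subject; 5% × €16810.00 = €840.50
Total withheld: €3799.74 + €840.50 = €4640.24
Net pay: €20210.00 − €4640.24 = €15569.76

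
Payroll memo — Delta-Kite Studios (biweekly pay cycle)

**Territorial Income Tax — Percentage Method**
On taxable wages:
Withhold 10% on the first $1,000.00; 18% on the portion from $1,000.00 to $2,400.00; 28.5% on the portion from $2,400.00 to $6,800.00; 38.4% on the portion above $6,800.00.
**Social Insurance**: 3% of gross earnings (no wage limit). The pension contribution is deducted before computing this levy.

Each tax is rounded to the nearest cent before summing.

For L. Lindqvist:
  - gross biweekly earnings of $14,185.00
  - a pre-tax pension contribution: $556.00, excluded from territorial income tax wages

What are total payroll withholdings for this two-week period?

Territorial Income Tax: taxable = $14,185.00 − $556.00 = $13,629.00
  $1,606.00 + 38.4% × ($13,629.00 − $6,800.00) = $1,606.00 + 38.4% × $6,829.00 = $4,228.34
Social Insurance: 3% × $13,629.00 = $408.87
Total: $4,228.34 + $408.87 = $4,637.21

$4,637.21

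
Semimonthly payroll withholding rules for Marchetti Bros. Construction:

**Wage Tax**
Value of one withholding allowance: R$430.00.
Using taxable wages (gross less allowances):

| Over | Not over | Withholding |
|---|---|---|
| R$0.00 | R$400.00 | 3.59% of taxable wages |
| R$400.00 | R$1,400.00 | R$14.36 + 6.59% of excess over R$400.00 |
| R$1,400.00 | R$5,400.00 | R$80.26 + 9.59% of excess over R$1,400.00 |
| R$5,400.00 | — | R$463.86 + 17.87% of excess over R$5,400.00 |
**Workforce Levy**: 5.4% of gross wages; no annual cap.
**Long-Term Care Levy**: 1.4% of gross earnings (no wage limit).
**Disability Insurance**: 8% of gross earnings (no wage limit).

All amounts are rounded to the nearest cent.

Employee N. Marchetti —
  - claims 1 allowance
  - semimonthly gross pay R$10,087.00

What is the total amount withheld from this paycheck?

R$2,717.47

Wage Tax: taxable = R$10,087.00 − 1×R$430.00 = R$9,657.00
  R$463.86 + 17.87% × (R$9,657.00 − R$5,400.00) = R$463.86 + 17.87% × R$4,257.00 = R$1,224.59
Workforce Levy: 5.4% × R$10,087.00 = R$544.70
Long-Term Care Levy: 1.4% × R$10,087.00 = R$141.22
Disability Insurance: 8% × R$10,087.00 = R$806.96
Total: R$1,224.59 + R$544.70 + R$141.22 + R$806.96 = R$2,717.47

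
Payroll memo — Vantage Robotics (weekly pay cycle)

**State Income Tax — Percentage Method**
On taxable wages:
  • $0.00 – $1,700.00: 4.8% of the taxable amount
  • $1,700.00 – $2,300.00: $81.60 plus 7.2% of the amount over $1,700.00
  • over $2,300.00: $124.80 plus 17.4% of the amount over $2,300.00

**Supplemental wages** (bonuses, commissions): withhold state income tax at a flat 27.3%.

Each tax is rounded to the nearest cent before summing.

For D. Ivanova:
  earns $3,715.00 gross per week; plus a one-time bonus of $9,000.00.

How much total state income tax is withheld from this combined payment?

$2,828.01

State Income Tax: taxable = $3,715.00
  $124.80 + 17.4% × ($3,715.00 − $2,300.00) = $124.80 + 17.4% × $1,415.00 = $371.01
Supplemental (27.3% flat on bonus): 27.3% × $9,000.00 = $2,457.00
Total state income tax: $371.01 + $2,457.00 = $2,828.01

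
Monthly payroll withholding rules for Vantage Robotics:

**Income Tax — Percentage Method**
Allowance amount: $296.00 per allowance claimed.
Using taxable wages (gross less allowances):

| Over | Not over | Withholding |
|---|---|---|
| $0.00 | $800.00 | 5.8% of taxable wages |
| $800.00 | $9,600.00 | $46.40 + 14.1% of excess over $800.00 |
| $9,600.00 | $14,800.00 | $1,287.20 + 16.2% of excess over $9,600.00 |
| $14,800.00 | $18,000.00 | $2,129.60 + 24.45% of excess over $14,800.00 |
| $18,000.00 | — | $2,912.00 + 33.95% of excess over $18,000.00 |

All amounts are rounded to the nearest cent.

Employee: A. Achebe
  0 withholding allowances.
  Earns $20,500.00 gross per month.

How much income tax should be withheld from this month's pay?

$3,760.75

Income Tax: taxable = $20,500.00
  $2,912.00 + 33.95% × ($20,500.00 − $18,000.00) = $2,912.00 + 33.95% × $2,500.00 = $3,760.75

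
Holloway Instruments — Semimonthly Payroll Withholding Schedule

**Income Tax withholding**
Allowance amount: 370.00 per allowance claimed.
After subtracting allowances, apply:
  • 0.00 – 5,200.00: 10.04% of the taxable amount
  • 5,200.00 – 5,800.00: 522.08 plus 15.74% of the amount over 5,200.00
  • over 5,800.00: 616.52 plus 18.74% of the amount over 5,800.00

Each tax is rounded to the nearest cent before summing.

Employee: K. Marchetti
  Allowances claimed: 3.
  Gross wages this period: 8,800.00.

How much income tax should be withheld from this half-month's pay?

Income Tax: taxable = 8,800.00 − 3×370.00 = 7,690.00
  616.52 + 18.74% × (7,690.00 − 5,800.00) = 616.52 + 18.74% × 1,890.00 = 970.71

970.71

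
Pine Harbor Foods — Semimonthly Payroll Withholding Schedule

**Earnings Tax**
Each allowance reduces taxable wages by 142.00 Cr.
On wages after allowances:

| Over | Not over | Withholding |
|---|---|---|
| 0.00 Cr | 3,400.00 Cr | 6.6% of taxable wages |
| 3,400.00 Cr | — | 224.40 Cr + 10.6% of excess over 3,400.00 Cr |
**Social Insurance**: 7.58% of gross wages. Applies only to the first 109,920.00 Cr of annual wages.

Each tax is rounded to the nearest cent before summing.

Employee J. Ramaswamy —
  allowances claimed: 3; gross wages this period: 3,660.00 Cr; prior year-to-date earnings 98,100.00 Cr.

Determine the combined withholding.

Earnings Tax: taxable = 3,660.00 Cr − 3×142.00 Cr = 3,234.00 Cr
  6.6% × 3,234.00 Cr = 213.44 Cr
Social Insurance: 7.58% × 3,660.00 Cr = 277.43 Cr
Total: 213.44 Cr + 277.43 Cr = 490.87 Cr

490.87 Cr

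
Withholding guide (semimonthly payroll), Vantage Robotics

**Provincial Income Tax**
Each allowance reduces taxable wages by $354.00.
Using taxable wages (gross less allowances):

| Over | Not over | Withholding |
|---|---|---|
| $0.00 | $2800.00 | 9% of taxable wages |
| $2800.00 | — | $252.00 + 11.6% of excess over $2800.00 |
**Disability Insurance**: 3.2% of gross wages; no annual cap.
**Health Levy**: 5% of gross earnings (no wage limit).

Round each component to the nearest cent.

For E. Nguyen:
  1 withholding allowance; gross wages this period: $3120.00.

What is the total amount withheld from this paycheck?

Provincial Income Tax: taxable = $3120.00 − 1×$354.00 = $2766.00
  9% × $2766.00 = $248.94
Disability Insurance: 3.2% × $3120.00 = $99.84
Health Levy: 5% × $3120.00 = $156.00
Total: $248.94 + $99.84 + $156.00 = $504.78

$504.78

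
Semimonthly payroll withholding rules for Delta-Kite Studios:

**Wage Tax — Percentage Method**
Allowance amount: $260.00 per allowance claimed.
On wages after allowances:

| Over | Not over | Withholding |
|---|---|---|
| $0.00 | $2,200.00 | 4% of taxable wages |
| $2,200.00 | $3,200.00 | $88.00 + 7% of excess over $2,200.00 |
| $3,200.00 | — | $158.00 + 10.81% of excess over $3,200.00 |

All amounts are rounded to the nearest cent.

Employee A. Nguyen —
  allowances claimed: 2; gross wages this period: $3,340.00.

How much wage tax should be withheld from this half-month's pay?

Wage Tax: taxable = $3,340.00 − 2×$260.00 = $2,820.00
  $88.00 + 7% × ($2,820.00 − $2,200.00) = $88.00 + 7% × $620.00 = $131.40

$131.40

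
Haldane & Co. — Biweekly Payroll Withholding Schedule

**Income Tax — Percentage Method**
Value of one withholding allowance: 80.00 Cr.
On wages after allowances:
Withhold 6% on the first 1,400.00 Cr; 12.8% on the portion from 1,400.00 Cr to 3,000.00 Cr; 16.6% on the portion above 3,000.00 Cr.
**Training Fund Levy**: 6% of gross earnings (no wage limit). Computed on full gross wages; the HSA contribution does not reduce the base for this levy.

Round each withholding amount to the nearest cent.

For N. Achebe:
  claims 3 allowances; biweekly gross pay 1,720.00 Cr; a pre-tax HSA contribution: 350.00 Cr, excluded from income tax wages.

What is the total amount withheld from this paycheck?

Income Tax: taxable = 1,720.00 Cr − 350.00 Cr − 3×80.00 Cr = 1,130.00 Cr
  6% × 1,130.00 Cr = 67.80 Cr
Training Fund Levy: 6% × 1,720.00 Cr = 103.20 Cr
Total: 67.80 Cr + 103.20 Cr = 171.00 Cr

171.00 Cr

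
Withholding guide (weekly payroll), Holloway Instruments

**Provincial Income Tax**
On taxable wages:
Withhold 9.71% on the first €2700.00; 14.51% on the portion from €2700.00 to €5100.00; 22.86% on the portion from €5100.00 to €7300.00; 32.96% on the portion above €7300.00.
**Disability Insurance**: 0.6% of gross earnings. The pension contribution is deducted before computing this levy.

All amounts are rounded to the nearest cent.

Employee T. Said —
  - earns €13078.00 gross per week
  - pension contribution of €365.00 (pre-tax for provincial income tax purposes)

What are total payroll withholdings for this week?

€2973.73

Provincial Income Tax: taxable = €13078.00 − €365.00 = €12713.00
  €1113.33 + 32.96% × (€12713.00 − €7300.00) = €1113.33 + 32.96% × €5413.00 = €2897.45
Disability Insurance: 0.6% × €12713.00 = €76.28
Total: €2897.45 + €76.28 = €2973.73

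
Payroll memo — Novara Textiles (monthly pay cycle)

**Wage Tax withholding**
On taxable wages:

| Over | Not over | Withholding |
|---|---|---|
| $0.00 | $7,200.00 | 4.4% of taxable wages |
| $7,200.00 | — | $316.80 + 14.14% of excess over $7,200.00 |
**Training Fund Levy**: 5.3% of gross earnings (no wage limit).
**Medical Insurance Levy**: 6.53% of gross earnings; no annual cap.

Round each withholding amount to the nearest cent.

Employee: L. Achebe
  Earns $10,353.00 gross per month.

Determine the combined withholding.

$1,987.39

Wage Tax: taxable = $10,353.00
  $316.80 + 14.14% × ($10,353.00 − $7,200.00) = $316.80 + 14.14% × $3,153.00 = $762.63
Training Fund Levy: 5.3% × $10,353.00 = $548.71
Medical Insurance Levy: 6.53% × $10,353.00 = $676.05
Total: $762.63 + $548.71 + $676.05 = $1,987.39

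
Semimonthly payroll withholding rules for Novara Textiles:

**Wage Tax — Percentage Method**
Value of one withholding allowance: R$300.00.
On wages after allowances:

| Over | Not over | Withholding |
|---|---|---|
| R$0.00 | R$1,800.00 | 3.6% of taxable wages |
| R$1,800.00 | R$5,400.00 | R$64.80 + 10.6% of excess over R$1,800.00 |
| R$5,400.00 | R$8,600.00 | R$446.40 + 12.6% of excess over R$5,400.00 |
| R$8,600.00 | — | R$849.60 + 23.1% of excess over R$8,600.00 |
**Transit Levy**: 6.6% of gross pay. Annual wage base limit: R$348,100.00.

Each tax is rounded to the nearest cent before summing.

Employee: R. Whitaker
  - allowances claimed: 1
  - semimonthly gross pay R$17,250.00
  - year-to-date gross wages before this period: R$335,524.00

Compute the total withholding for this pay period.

Wage Tax: taxable = R$17,250.00 − 1×R$300.00 = R$16,950.00
  R$849.60 + 23.1% × (R$16,950.00 − R$8,600.00) = R$849.60 + 23.1% × R$8,350.00 = R$2,778.45
Transit Levy: cap R$348,100.00 − YTD R$335,524.00 = R$12,576.00 subject; 6.6% × R$12,576.00 = R$830.02
Total: R$2,778.45 + R$830.02 = R$3,608.47

R$3,608.47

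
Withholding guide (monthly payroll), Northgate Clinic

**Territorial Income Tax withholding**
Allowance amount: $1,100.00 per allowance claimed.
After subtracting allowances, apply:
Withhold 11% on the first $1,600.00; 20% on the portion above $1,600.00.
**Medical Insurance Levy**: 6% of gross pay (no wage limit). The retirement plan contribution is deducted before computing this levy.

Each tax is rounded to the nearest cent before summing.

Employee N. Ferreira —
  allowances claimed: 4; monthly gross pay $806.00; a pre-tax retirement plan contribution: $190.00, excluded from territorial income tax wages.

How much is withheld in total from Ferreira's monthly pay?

$36.96

Territorial Income Tax: taxable = $806.00 − $190.00 − 4×$1,100.00 = $-3,784.00
  Taxable ≤ 0 → $0.00
Medical Insurance Levy: 6% × $616.00 = $36.96
Total: $0.00 + $36.96 = $36.96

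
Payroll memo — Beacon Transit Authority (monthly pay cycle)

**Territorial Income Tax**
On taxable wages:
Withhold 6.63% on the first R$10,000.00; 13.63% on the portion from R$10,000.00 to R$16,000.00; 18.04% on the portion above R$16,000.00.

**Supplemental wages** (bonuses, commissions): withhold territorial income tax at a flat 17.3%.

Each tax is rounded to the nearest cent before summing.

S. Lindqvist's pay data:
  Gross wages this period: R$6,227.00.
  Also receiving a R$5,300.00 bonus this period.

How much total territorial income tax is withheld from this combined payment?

Territorial Income Tax: taxable = R$6,227.00
  6.63% × R$6,227.00 = R$412.85
Supplemental (17.3% flat on bonus): 17.3% × R$5,300.00 = R$916.90
Total territorial income tax: R$412.85 + R$916.90 = R$1,329.75

R$1,329.75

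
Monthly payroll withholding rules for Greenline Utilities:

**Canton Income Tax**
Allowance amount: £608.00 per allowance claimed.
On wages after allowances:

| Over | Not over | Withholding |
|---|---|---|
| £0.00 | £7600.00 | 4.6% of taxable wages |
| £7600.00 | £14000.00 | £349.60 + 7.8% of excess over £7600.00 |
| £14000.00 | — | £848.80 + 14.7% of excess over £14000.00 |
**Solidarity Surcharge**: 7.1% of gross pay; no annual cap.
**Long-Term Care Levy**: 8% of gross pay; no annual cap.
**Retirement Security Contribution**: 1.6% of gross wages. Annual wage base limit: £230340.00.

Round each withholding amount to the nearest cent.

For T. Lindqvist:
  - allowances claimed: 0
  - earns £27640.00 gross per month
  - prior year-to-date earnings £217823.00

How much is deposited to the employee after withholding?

Canton Income Tax: taxable = £27640.00
  £848.80 + 14.7% × (£27640.00 − £14000.00) = £848.80 + 14.7% × £13640.00 = £2853.88
Solidarity Surcharge: 7.1% × £27640.00 = £1962.44
Long-Term Care Levy: 8% × £27640.00 = £2211.20
Retirement Security Contribution: cap £230340.00 − YTD £217823.00 = £12517.00 subject; 1.6% × £12517.00 = £200.27
Total withheld: £2853.88 + £1962.44 + £2211.20 + £200.27 = £7227.79
Net pay: £27640.00 − £7227.79 = £20412.21

£20412.21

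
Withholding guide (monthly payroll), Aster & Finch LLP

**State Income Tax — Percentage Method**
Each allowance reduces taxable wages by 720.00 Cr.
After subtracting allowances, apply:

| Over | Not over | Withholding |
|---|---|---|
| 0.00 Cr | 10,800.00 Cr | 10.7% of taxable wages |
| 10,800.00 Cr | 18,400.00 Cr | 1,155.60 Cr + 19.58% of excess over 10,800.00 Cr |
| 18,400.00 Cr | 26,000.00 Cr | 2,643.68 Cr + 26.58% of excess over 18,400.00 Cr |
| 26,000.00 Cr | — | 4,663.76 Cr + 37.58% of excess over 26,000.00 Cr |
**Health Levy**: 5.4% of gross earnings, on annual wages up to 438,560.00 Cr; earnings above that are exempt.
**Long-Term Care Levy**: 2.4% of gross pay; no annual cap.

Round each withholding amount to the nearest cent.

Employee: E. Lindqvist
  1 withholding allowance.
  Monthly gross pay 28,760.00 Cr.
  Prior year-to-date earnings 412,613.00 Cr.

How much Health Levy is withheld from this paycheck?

1,401.14 Cr

Health Levy: cap 438,560.00 Cr − YTD 412,613.00 Cr = 25,947.00 Cr subject; 5.4% × 25,947.00 Cr = 1,401.14 Cr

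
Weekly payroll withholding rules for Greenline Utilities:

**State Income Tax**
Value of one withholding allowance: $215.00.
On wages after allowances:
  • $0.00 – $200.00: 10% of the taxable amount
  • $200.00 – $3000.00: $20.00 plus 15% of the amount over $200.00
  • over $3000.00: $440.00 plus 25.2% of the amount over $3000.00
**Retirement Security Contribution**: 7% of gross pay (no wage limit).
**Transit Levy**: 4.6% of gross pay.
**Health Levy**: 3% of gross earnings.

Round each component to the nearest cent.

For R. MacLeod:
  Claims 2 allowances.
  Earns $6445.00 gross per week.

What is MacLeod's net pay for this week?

$4304.25

State Income Tax: taxable = $6445.00 − 2×$215.00 = $6015.00
  $440.00 + 25.2% × ($6015.00 − $3000.00) = $440.00 + 25.2% × $3015.00 = $1199.78
Retirement Security Contribution: 7% × $6445.00 = $451.15
Transit Levy: 4.6% × $6445.00 = $296.47
Health Levy: 3% × $6445.00 = $193.35
Total withheld: $1199.78 + $451.15 + $296.47 + $193.35 = $2140.75
Net pay: $6445.00 − $2140.75 = $4304.25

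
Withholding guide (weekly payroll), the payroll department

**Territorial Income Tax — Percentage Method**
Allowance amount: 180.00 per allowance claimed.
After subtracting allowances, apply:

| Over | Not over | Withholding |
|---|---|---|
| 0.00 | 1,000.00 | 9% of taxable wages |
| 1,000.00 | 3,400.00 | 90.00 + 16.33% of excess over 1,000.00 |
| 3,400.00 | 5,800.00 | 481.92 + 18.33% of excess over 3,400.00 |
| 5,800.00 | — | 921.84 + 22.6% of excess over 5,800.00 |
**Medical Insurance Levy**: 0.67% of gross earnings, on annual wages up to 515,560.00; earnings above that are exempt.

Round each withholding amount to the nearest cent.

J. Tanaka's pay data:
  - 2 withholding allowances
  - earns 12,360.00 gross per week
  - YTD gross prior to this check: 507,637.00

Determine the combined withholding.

Territorial Income Tax: taxable = 12,360.00 − 2×180.00 = 12,000.00
  921.84 + 22.6% × (12,000.00 − 5,800.00) = 921.84 + 22.6% × 6,200.00 = 2,323.04
Medical Insurance Levy: cap 515,560.00 − YTD 507,637.00 = 7,923.00 subject; 0.67% × 7,923.00 = 53.08
Total: 2,323.04 + 53.08 = 2,376.12

2,376.12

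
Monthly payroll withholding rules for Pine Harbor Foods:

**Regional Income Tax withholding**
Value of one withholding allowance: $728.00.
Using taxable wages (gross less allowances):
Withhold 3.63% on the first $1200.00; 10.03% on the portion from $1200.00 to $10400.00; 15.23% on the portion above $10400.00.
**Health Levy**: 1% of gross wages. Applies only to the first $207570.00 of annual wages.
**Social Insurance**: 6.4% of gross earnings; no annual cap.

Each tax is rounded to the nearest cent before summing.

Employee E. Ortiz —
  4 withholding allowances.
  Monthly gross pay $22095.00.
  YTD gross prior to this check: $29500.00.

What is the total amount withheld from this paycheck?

Regional Income Tax: taxable = $22095.00 − 4×$728.00 = $19183.00
  $966.32 + 15.23% × ($19183.00 − $10400.00) = $966.32 + 15.23% × $8783.00 = $2303.97
Health Levy: 1% × $22095.00 = $220.95
Social Insurance: 6.4% × $22095.00 = $1414.08
Total: $2303.97 + $220.95 + $1414.08 = $3939.00

$3939.00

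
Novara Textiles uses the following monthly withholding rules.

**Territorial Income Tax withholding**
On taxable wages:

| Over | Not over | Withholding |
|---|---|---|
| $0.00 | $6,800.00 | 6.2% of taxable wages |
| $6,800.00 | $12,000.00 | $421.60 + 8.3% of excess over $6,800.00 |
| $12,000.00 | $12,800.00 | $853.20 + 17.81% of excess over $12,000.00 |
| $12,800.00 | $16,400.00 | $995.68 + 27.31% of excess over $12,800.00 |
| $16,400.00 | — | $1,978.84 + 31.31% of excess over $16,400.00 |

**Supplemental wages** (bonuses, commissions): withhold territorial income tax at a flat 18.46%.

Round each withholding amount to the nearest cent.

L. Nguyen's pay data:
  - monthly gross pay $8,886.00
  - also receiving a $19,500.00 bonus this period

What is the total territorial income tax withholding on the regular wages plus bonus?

$4,194.44

Territorial Income Tax: taxable = $8,886.00
  $421.60 + 8.3% × ($8,886.00 − $6,800.00) = $421.60 + 8.3% × $2,086.00 = $594.74
Supplemental (18.46% flat on bonus): 18.46% × $19,500.00 = $3,599.70
Total territorial income tax: $594.74 + $3,599.70 = $4,194.44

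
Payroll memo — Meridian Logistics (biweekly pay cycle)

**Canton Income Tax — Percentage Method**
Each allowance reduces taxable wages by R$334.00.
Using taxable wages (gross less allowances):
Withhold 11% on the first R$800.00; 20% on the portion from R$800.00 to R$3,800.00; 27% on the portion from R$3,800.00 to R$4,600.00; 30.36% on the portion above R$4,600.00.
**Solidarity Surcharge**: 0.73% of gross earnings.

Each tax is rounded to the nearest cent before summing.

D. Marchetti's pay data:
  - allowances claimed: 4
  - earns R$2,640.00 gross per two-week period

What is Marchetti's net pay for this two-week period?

R$2,431.93

Canton Income Tax: taxable = R$2,640.00 − 4×R$334.00 = R$1,304.00
  R$88.00 + 20% × (R$1,304.00 − R$800.00) = R$88.00 + 20% × R$504.00 = R$188.80
Solidarity Surcharge: 0.73% × R$2,640.00 = R$19.27
Total withheld: R$188.80 + R$19.27 = R$208.07
Net pay: R$2,640.00 − R$208.07 = R$2,431.93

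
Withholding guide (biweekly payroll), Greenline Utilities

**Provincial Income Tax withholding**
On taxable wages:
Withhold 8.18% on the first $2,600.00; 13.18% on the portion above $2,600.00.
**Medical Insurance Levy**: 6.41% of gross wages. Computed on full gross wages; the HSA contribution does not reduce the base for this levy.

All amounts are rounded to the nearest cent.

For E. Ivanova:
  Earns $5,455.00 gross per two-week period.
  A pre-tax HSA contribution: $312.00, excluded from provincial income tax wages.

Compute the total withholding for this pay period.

Provincial Income Tax: taxable = $5,455.00 − $312.00 = $5,143.00
  $212.68 + 13.18% × ($5,143.00 − $2,600.00) = $212.68 + 13.18% × $2,543.00 = $547.85
Medical Insurance Levy: 6.41% × $5,455.00 = $349.67
Total: $547.85 + $349.67 = $897.52

$897.52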